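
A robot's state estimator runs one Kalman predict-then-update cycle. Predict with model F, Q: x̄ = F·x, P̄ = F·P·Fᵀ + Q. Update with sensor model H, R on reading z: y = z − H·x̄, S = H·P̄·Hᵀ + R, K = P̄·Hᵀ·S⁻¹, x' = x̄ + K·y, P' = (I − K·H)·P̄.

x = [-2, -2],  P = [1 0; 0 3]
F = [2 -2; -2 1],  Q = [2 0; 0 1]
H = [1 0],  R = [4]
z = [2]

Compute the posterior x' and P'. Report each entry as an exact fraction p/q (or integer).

x̄ = F·x = [0, 2]
P̄ = F·P·Fᵀ + Q = [18 -10; -10 8]
y = z − H·x̄ = [2]
S = H·P̄·Hᵀ + R = [22]
K = P̄·Hᵀ·S⁻¹ = [9/11; -5/11]
x' = x̄ + K·y = [18/11, 12/11]
P' = (I − K·H)·P̄ = [36/11 -20/11; -20/11 38/11]

x' = [18/11, 12/11]
P' = [36/11 -20/11; -20/11 38/11]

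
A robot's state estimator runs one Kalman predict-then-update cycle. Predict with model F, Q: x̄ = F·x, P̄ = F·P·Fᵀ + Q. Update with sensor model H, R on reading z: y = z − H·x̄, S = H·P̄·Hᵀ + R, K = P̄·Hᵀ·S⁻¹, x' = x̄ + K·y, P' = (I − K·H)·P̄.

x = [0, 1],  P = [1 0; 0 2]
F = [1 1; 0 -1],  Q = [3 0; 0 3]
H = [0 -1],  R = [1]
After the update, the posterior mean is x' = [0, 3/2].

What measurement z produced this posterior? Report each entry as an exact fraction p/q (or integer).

z = [-2]

x̄ = F·x = [1, -1]
P̄ = F·P·Fᵀ + Q = [6 -2; -2 5]
S = H·P̄·Hᵀ + R = [6]
K = P̄·Hᵀ·S⁻¹ = [1/3; -5/6]
x' − x̄ = [-1, 5/2] = K·y
y = (KᵀK)⁻¹·Kᵀ·(x' − x̄) = [-3]
z = y + H·x̄ = [-3] + [1] = [-2]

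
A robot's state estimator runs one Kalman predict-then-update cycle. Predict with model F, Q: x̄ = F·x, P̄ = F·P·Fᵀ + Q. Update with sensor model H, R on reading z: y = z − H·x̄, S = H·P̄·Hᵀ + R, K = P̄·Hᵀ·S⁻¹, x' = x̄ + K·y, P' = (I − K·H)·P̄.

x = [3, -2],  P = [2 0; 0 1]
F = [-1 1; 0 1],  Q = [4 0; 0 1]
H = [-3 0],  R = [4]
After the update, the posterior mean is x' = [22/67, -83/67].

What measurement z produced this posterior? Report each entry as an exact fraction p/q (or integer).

x̄ = F·x = [-5, -2]
P̄ = F·P·Fᵀ + Q = [7 1; 1 2]
S = H·P̄·Hᵀ + R = [67]
K = P̄·Hᵀ·S⁻¹ = [-21/67; -3/67]
x' − x̄ = [357/67, 51/67] = K·y
y = (KᵀK)⁻¹·Kᵀ·(x' − x̄) = [-17]
z = y + H·x̄ = [-17] + [15] = [-2]

z = [-2]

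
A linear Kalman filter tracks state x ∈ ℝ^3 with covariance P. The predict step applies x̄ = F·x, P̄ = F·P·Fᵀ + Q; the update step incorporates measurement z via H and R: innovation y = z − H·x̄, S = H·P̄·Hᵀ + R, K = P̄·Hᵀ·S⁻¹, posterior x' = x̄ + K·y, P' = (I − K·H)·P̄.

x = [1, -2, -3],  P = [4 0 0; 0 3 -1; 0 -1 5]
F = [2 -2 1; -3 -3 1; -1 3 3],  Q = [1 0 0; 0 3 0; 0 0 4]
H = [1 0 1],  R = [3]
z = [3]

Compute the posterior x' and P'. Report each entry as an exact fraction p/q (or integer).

x̄ = F·x = [3, 0, -16]
P̄ = F·P·Fᵀ + Q = [38 4 -8; 4 77 6; -8 6 62]
y = z − H·x̄ = [16]
S = H·P̄·Hᵀ + R = [87]
K = P̄·Hᵀ·S⁻¹ = [10/29; 10/87; 18/29]
x' = x̄ + K·y = [247/29, 160/87, -176/29]
P' = (I − K·H)·P̄ = [802/29 16/29 -772/29; 16/29 6599/87 -6/29; -772/29 -6/29 826/29]

x' = [247/29, 160/87, -176/29]
P' = [802/29 16/29 -772/29; 16/29 6599/87 -6/29; -772/29 -6/29 826/29]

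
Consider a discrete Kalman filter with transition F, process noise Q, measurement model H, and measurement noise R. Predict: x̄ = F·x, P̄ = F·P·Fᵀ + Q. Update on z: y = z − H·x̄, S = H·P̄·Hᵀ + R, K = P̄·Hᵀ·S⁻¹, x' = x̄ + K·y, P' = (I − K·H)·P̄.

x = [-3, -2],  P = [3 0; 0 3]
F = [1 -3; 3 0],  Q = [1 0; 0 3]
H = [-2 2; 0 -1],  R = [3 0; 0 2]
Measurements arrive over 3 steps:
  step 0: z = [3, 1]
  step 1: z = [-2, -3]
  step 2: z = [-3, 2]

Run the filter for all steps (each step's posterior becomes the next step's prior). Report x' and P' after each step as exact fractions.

step 0: x' = [-4665/1918, -156/137], P' = [9525/3836 489/274; 489/274 249/137]
step 1: x' = [6540382/4315219, 3957981/4315219], P' = [6848016/4315219 4629270/4315219; 4629270/4315219 5410902/4315219]
step 2: x' = [166308051/649096789, -819651750/649096789], P' = [5155276719/3245483945 3482565396/3245483945; 3482565396/3245483945 4056748494/3245483945]

step 0: x̄ = F·x = [3, -9]
step 0: P̄ = F·P·Fᵀ + Q = [31 9; 9 30]
step 0: y = z − H·x̄ = [27, -8]
step 0: S = H·P̄·Hᵀ + R = [175 -42; -42 32]
step 0: K = P̄·Hᵀ·S⁻¹ = [-893/1918 -489/548; 3/137 -249/274]
step 0: x' = x̄ + K·y = [-4665/1918, -156/137]
step 0: P' = (I − K·H)·P̄ = [9525/3836 489/274; 489/274 249/137]
step 1: x̄ = F·x = [1887/1918, -13995/1918]
step 1: P̄ = F·P·Fᵀ + Q = [35033/3836 -33039/3836; -33039/3836 97233/3836]
step 1: y = z − H·x̄ = [13964/959, -19749/1918]
step 1: S = H·P̄·Hᵀ + R = [201221/959 -65136/959; -65136/959 104905/3836]
step 1: K = P̄·Hᵀ·S⁻¹ = [-1479164/4315219 -2314635/4315219; 521088/4315219 -2705451/4315219]
step 1: x' = x̄ + K·y = [6540382/4315219, 3957981/4315219]
step 1: P' = (I − K·H)·P̄ = [6848016/4315219 4629270/4315219; 4629270/4315219 5410902/4315219]
step 2: x̄ = F·x = [-5333561/4315219, 19621146/4315219]
step 2: P̄ = F·P·Fᵀ + Q = [32085733/4315219 -21119382/4315219; -21119382/4315219 74577801/4315219]
step 2: y = z − H·x̄ = [-62855071/4315219, 28251584/4315219]
step 2: S = H·P̄·Hᵀ + R = [608554849/4315219 -191394366/4315219; -191394366/4315219 83208239/4315219]
step 2: K = P̄·Hᵀ·S⁻¹ = [-1115140882/3245483945 -1741282698/3245483945; 382788732/3245483945 -2028374247/3245483945]
step 2: x' = x̄ + K·y = [166308051/649096789, -819651750/649096789]
step 2: P' = (I − K·H)·P̄ = [5155276719/3245483945 3482565396/3245483945; 3482565396/3245483945 4056748494/3245483945]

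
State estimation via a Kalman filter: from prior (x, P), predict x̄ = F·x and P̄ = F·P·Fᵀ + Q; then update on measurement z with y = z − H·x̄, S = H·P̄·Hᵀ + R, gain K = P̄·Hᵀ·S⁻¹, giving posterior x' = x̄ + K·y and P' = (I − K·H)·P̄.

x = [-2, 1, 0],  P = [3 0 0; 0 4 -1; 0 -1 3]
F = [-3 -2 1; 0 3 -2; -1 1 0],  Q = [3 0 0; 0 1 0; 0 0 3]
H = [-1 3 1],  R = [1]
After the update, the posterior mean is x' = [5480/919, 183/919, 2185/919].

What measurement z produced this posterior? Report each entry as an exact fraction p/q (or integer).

x̄ = F·x = [4, 3, 3]
P̄ = F·P·Fᵀ + Q = [53 -37 0; -37 61 14; 0 14 10]
S = H·P̄·Hᵀ + R = [919]
K = P̄·Hᵀ·S⁻¹ = [-164/919; 234/919; 52/919]
x' − x̄ = [1804/919, -2574/919, -572/919] = K·y
y = (KᵀK)⁻¹·Kᵀ·(x' − x̄) = [-11]
z = y + H·x̄ = [-11] + [8] = [-3]

z = [-3]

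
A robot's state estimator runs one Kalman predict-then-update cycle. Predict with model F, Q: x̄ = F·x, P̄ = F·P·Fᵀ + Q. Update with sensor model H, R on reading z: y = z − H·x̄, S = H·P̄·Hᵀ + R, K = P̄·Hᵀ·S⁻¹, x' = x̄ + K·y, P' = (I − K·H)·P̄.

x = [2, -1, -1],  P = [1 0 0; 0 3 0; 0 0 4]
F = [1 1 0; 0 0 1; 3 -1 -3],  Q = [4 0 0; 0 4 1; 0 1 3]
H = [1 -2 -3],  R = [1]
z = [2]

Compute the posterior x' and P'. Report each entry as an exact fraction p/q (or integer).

x̄ = F·x = [1, -1, 10]
P̄ = F·P·Fᵀ + Q = [8 0 0; 0 8 -11; 0 -11 51]
y = z − H·x̄ = [29]
S = H·P̄·Hᵀ + R = [368]
K = P̄·Hᵀ·S⁻¹ = [1/46; 17/368; -131/368]
x' = x̄ + K·y = [75/46, 125/368, -119/368]
P' = (I − K·H)·P̄ = [180/23 -17/46 131/46; -17/46 2655/368 -1821/368; 131/46 -1821/368 1607/368]

x' = [75/46, 125/368, -119/368]
P' = [180/23 -17/46 131/46; -17/46 2655/368 -1821/368; 131/46 -1821/368 1607/368]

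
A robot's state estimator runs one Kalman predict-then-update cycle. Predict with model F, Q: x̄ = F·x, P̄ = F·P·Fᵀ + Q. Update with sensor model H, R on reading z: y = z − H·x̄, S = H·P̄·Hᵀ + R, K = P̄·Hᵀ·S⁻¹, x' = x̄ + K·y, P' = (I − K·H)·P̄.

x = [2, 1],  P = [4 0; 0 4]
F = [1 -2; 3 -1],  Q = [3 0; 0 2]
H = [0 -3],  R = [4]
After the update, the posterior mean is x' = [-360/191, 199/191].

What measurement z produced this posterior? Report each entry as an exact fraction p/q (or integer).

x̄ = F·x = [0, 5]
P̄ = F·P·Fᵀ + Q = [23 20; 20 42]
S = H·P̄·Hᵀ + R = [382]
K = P̄·Hᵀ·S⁻¹ = [-30/191; -63/191]
x' − x̄ = [-360/191, -756/191] = K·y
y = (KᵀK)⁻¹·Kᵀ·(x' − x̄) = [12]
z = y + H·x̄ = [12] + [-15] = [-3]

z = [-3]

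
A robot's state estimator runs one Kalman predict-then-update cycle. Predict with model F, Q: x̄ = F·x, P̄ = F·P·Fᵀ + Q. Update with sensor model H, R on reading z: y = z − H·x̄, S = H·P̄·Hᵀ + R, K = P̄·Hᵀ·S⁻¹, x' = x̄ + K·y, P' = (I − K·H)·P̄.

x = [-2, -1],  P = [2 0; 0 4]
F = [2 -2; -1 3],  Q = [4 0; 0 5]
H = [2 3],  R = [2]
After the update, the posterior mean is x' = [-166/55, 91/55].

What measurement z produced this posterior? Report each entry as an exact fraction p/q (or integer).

z = [-1]

x̄ = F·x = [-2, -1]
P̄ = F·P·Fᵀ + Q = [28 -28; -28 43]
S = H·P̄·Hᵀ + R = [165]
K = P̄·Hᵀ·S⁻¹ = [-28/165; 73/165]
x' − x̄ = [-56/55, 146/55] = K·y
y = (KᵀK)⁻¹·Kᵀ·(x' − x̄) = [6]
z = y + H·x̄ = [6] + [-7] = [-1]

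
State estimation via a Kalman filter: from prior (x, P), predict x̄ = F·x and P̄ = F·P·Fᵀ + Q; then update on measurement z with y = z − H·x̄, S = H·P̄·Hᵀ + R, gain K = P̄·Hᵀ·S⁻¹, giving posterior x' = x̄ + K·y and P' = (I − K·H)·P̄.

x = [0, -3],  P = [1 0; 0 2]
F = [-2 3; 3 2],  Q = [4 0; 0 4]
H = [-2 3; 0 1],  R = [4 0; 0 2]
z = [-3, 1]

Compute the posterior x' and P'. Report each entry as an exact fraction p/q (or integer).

x' = [281/429, -49/143]
P' = [5714/1287 1028/429; 1028/429 236/143]

x̄ = F·x = [-9, -6]
P̄ = F·P·Fᵀ + Q = [26 6; 6 21]
y = z − H·x̄ = [-3, 7]
S = H·P̄·Hᵀ + R = [225 51; 51 23]
K = P̄·Hᵀ·S⁻¹ = [-544/1287 514/429; 17/429 118/143]
x' = x̄ + K·y = [281/429, -49/143]
P' = (I − K·H)·P̄ = [5714/1287 1028/429; 1028/429 236/143]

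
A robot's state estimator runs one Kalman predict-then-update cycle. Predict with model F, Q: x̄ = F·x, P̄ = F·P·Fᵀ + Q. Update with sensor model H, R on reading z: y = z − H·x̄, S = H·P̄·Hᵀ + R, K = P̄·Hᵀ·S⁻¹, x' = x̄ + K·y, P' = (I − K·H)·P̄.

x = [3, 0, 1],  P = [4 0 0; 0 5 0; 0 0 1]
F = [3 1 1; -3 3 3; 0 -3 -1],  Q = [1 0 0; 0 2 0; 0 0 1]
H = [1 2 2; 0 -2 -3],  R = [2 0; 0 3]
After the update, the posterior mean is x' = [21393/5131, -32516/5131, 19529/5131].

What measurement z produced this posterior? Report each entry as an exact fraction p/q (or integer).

z = [-1, 1]

x̄ = F·x = [10, -6, -1]
P̄ = F·P·Fᵀ + Q = [43 -18 -16; -18 92 -48; -16 -48 47]
S = H·P̄·Hᵀ + R = [81 -86; -86 218]
K = P̄·Hᵀ·S⁻¹ = [887/5131 2327/5131; 5910/5131 1390/5131; -3897/5131 -5193/10262]
x' − x̄ = [-29917/5131, -1730/5131, 24660/5131] = K·y
y = (KᵀK)⁻¹·Kᵀ·(x' − x̄) = [3, -14]
z = y + H·x̄ = [3, -14] + [-4, 15] = [-1, 1]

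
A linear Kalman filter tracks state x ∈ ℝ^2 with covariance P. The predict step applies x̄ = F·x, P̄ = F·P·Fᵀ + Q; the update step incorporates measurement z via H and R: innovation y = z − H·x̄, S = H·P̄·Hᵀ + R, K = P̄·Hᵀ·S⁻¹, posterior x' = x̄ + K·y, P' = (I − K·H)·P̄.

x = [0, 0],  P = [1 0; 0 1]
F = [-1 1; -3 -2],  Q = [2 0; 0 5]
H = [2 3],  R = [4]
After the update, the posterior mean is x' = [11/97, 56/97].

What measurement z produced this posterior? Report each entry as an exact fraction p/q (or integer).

z = [2]

x̄ = F·x = [0, 0]
P̄ = F·P·Fᵀ + Q = [4 1; 1 18]
S = H·P̄·Hᵀ + R = [194]
K = P̄·Hᵀ·S⁻¹ = [11/194; 28/97]
x' − x̄ = [11/97, 56/97] = K·y
y = (KᵀK)⁻¹·Kᵀ·(x' − x̄) = [2]
z = y + H·x̄ = [2] + [0] = [2]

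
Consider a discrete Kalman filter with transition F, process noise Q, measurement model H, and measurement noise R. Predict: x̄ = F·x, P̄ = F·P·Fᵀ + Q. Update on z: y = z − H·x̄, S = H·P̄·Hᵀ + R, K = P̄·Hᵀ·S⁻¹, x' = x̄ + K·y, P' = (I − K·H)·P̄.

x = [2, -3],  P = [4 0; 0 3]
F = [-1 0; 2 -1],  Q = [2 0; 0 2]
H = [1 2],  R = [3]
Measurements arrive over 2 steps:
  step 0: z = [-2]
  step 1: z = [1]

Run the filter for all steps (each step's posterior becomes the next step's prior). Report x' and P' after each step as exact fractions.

step 0: x̄ = F·x = [-2, 7]
step 0: P̄ = F·P·Fᵀ + Q = [6 -8; -8 21]
step 0: y = z − H·x̄ = [-14]
step 0: S = H·P̄·Hᵀ + R = [61]
step 0: K = P̄·Hᵀ·S⁻¹ = [-10/61; 34/61]
step 0: x' = x̄ + K·y = [18/61, -49/61]
step 0: P' = (I − K·H)·P̄ = [266/61 -148/61; -148/61 125/61]
step 1: x̄ = F·x = [-18/61, 85/61]
step 1: P̄ = F·P·Fᵀ + Q = [388/61 -680/61; -680/61 1903/61]
step 1: y = z − H·x̄ = [-91/61]
step 1: S = H·P̄·Hᵀ + R = [5463/61]
step 1: K = P̄·Hᵀ·S⁻¹ = [-108/607; 1042/1821]
step 1: x' = x̄ + K·y = [-18/607, 983/1821]
step 1: P' = (I − K·H)·P̄ = [2140/607 -1232/607; -1232/607 1137/607]

step 0: x' = [18/61, -49/61], P' = [266/61 -148/61; -148/61 125/61]
step 1: x' = [-18/607, 983/1821], P' = [2140/607 -1232/607; -1232/607 1137/607]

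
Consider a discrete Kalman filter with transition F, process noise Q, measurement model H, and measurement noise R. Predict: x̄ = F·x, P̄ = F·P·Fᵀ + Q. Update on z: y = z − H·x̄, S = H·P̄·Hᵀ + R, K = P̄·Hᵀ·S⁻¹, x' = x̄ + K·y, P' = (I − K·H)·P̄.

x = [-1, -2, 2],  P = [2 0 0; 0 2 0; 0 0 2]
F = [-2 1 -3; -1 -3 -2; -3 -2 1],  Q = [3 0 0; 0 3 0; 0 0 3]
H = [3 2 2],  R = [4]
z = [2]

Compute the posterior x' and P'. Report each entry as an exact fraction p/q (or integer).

x' = [-5190/787, 1881/787, 6699/787]
P' = [10708/787 -6170/787 -9658/787; -6170/787 9997/787 -502/787; -9658/787 -502/787 15181/787]

x̄ = F·x = [-6, 3, 9]
P̄ = F·P·Fᵀ + Q = [31 10 2; 10 31 14; 2 14 31]
y = z − H·x̄ = [-4]
S = H·P̄·Hᵀ + R = [787]
K = P̄·Hᵀ·S⁻¹ = [117/787; 120/787; 96/787]
x' = x̄ + K·y = [-5190/787, 1881/787, 6699/787]
P' = (I − K·H)·P̄ = [10708/787 -6170/787 -9658/787; -6170/787 9997/787 -502/787; -9658/787 -502/787 15181/787]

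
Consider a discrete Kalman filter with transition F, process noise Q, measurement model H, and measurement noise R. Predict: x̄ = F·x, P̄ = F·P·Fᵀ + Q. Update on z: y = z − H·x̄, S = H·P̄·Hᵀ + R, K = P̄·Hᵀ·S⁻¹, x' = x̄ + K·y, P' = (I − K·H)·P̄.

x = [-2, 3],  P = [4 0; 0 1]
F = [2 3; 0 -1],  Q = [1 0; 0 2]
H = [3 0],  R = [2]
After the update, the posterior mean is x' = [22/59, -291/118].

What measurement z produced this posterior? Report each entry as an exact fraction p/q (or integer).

x̄ = F·x = [5, -3]
P̄ = F·P·Fᵀ + Q = [26 -3; -3 3]
S = H·P̄·Hᵀ + R = [236]
K = P̄·Hᵀ·S⁻¹ = [39/118; -9/236]
x' − x̄ = [-273/59, 63/118] = K·y
y = (KᵀK)⁻¹·Kᵀ·(x' − x̄) = [-14]
z = y + H·x̄ = [-14] + [15] = [1]

z = [1]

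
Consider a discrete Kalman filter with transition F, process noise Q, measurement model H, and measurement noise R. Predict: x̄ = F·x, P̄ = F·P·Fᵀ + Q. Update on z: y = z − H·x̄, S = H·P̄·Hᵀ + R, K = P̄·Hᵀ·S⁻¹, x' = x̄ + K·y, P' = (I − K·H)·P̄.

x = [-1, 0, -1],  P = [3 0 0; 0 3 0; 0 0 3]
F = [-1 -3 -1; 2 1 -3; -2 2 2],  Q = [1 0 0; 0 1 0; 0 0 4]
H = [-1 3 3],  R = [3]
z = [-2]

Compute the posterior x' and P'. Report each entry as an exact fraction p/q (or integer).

x̄ = F·x = [2, 1, 0]
P̄ = F·P·Fᵀ + Q = [34 -6 -18; -6 43 -24; -18 -24 40]
y = z − H·x̄ = [-3]
S = H·P̄·Hᵀ + R = [496]
K = P̄·Hᵀ·S⁻¹ = [-53/248; 63/496; 33/248]
x' = x̄ + K·y = [655/248, 307/496, -99/248]
P' = (I − K·H)·P̄ = [1407/124 1851/248 -483/124; 1851/248 17359/496 -8031/248; -483/124 -8031/248 3871/124]

x' = [655/248, 307/496, -99/248]
P' = [1407/124 1851/248 -483/124; 1851/248 17359/496 -8031/248; -483/124 -8031/248 3871/124]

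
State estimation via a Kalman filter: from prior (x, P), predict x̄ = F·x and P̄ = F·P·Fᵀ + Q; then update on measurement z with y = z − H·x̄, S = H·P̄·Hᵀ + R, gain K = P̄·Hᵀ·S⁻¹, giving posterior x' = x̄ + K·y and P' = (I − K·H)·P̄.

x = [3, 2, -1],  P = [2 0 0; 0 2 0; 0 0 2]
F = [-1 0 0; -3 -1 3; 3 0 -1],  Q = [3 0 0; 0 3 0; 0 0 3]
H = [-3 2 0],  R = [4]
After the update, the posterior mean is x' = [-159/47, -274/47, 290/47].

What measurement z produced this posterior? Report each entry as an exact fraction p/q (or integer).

x̄ = F·x = [-3, -14, 10]
P̄ = F·P·Fᵀ + Q = [5 6 -6; 6 41 -24; -6 -24 23]
S = H·P̄·Hᵀ + R = [141]
K = P̄·Hᵀ·S⁻¹ = [-1/47; 64/141; -10/47]
x' − x̄ = [-18/47, 384/47, -180/47] = K·y
y = (KᵀK)⁻¹·Kᵀ·(x' − x̄) = [18]
z = y + H·x̄ = [18] + [-19] = [-1]

z = [-1]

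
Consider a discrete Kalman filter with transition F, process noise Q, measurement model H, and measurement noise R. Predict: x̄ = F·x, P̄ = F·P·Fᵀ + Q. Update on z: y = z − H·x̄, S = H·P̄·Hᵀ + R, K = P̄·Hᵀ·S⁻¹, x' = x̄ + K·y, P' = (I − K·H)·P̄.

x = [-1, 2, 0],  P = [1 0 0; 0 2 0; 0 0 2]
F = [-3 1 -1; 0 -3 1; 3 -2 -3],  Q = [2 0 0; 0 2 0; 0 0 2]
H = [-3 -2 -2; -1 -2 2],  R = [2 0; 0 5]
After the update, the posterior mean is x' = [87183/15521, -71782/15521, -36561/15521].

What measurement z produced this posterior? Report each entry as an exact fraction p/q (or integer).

x̄ = F·x = [5, -6, -7]
P̄ = F·P·Fᵀ + Q = [15 -8 -7; -8 22 6; -7 6 37]
S = H·P̄·Hᵀ + R = [241 -51; -51 204]
K = P̄·Hᵀ·S⁻¹ = [-73/913 -3898/46563; -152/913 -2472/15521; -191/913 4438/15521]
x' − x̄ = [9578/15521, 21344/15521, 72086/15521] = K·y
y = (KᵀK)⁻¹·Kᵀ·(x' − x̄) = [-14, 6]
z = y + H·x̄ = [-14, 6] + [11, -7] = [-3, -1]

z = [-3, -1]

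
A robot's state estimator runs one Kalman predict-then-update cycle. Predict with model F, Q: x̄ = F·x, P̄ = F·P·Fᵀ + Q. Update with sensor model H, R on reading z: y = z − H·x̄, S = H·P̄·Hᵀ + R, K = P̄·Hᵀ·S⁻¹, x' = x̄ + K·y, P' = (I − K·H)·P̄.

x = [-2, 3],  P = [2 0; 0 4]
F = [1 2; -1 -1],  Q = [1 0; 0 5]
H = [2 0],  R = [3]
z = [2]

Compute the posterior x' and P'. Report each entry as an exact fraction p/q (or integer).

x̄ = F·x = [4, -1]
P̄ = F·P·Fᵀ + Q = [19 -10; -10 11]
y = z − H·x̄ = [-6]
S = H·P̄·Hᵀ + R = [79]
K = P̄·Hᵀ·S⁻¹ = [38/79; -20/79]
x' = x̄ + K·y = [88/79, 41/79]
P' = (I − K·H)·P̄ = [57/79 -30/79; -30/79 469/79]

x' = [88/79, 41/79]
P' = [57/79 -30/79; -30/79 469/79]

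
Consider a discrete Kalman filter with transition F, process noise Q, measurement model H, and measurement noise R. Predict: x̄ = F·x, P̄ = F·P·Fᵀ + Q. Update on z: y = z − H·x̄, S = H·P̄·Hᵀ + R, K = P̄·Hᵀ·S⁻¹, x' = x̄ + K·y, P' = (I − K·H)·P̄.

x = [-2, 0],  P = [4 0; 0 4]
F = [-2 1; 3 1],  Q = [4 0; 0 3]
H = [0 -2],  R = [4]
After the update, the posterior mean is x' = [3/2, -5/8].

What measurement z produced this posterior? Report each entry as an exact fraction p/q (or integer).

x̄ = F·x = [4, -6]
P̄ = F·P·Fᵀ + Q = [24 -20; -20 43]
S = H·P̄·Hᵀ + R = [176]
K = P̄·Hᵀ·S⁻¹ = [5/22; -43/88]
x' − x̄ = [-5/2, 43/8] = K·y
y = (KᵀK)⁻¹·Kᵀ·(x' − x̄) = [-11]
z = y + H·x̄ = [-11] + [12] = [1]

z = [1]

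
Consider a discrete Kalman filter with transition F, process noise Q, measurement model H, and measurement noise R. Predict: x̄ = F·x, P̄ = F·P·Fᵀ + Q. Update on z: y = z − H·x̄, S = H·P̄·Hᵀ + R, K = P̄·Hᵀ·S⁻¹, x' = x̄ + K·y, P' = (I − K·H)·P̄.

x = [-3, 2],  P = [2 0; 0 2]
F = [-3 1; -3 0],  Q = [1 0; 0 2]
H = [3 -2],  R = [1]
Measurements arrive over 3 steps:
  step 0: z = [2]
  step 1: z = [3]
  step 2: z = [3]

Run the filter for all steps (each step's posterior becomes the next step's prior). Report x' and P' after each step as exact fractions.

step 0: x̄ = F·x = [11, 9]
step 0: P̄ = F·P·Fᵀ + Q = [21 18; 18 20]
step 0: y = z − H·x̄ = [-13]
step 0: S = H·P̄·Hᵀ + R = [54]
step 0: K = P̄·Hᵀ·S⁻¹ = [1/2; 7/27]
step 0: x' = x̄ + K·y = [9/2, 152/27]
step 0: P' = (I − K·H)·P̄ = [15/2 11; 11 442/27]
step 1: x̄ = F·x = [-425/54, -27/2]
step 1: P̄ = F·P·Fᵀ + Q = [1019/54 69/2; 69/2 139/2]
step 1: y = z − H·x̄ = [-7/18]
step 1: S = H·P̄·Hᵀ + R = [209/6]
step 1: K = P̄·Hᵀ·S⁻¹ = [-223/627; -213/209]
step 1: x' = x̄ + K·y = [-1616/209, -8216/627]
step 1: P' = (I − K·H)·P̄ = [3023/209 13715/627; 13715/627 6964/209]
step 2: x̄ = F·x = [6328/627, 4848/209]
step 2: P̄ = F·P·Fᵀ + Q = [6950/209 13492/209; 13492/209 27625/209]
step 2: y = z − H·x̄ = [3995/209]
step 2: S = H·P̄·Hᵀ + R = [11355/209]
step 2: K = P̄·Hᵀ·S⁻¹ = [-6134/11355; -14774/11355]
step 2: x' = x̄ + K·y = [-530/2271, -3802/2271]
step 2: P' = (I − K·H)·P̄ = [197566/11355 299416/11355; 299416/11355 456511/11355]

step 0: x' = [9/2, 152/27], P' = [15/2 11; 11 442/27]
step 1: x' = [-1616/209, -8216/627], P' = [3023/209 13715/627; 13715/627 6964/209]
step 2: x' = [-530/2271, -3802/2271], P' = [197566/11355 299416/11355; 299416/11355 456511/11355]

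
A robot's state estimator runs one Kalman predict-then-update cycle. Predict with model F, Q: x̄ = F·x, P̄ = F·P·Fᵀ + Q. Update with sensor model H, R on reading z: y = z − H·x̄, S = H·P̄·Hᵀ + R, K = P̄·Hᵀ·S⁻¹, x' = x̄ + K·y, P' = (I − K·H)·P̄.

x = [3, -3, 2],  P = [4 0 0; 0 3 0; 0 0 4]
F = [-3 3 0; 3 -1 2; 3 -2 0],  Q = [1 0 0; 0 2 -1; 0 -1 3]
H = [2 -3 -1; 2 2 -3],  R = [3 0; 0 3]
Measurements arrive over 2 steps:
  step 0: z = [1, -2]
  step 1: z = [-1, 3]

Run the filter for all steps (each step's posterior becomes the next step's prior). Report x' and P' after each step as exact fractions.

step 0: x' = [-228528/293387, -405397/586774, -185611/586774], P' = [533749/293387 181445/293387 433142/293387; 181445/293387 267221/586774 336197/586774; 433142/293387 336197/586774 881297/586774]
step 1: x' = [-417368126/1925854829, 15822793985/36591241751, -29056135013/36591241751], P' = [2136065413/1925854829 677973314/1925854829 1687820753/1925854829; 677973314/1925854829 12978856951/36591241751 12773846206/36591241751; 1687820753/1925854829 12773846206/36591241751 36308645008/36591241751]

step 0: x̄ = F·x = [-18, 16, 15]
step 0: P̄ = F·P·Fᵀ + Q = [64 -45 -54; -45 57 41; -54 41 51]
step 0: y = z − H·x̄ = [100, 47]
step 0: S = H·P̄·Hᵀ + R = [1825 876; 876 742]
step 0: K = P̄·Hᵀ·S⁻¹ = [30007/293387 598/4019; -68680/293387 1149/8038; -26220/293387 -1091/8038]
step 0: x' = x̄ + K·y = [-228528/293387, -405397/586774, -185611/586774]
step 0: P' = (I − K·H)·P̄ = [533749/293387 181445/293387 433142/293387; 181445/293387 267221/586774 336197/586774; 433142/293387 336197/586774 881297/586774]
step 1: x̄ = F·x = [154977/586774, -1336993/586774, -280187/293387]
step 1: P̄ = F·P·Fᵀ + Q = [6067225/586774 -9234987/586774 -2883729/293387; -9234987/586774 21446719/586774 5071028/293387; -2883729/293387 5071028/293387 4041004/293387]
step 1: y = z − H·x̄ = [-5468081/586774, 1221616/293387]
step 1: S = H·P̄·Hᵀ + R = [421873713/586774 27719320/293387; 27719320/293387 29089549/293387]
step 1: K = P̄·Hᵀ·S⁻¹ = [183463377/1925854829 188205065/1925854829; -8649143709/36591241751 4466387072/36591241751; -3497665004/36591241751 -6413684666/36591241751]
step 1: x' = x̄ + K·y = [-417368126/1925854829, 15822793985/36591241751, -29056135013/36591241751]
step 1: P' = (I − K·H)·P̄ = [2136065413/1925854829 677973314/1925854829 1687820753/1925854829; 677973314/1925854829 12978856951/36591241751 12773846206/36591241751; 1687820753/1925854829 12773846206/36591241751 36308645008/36591241751]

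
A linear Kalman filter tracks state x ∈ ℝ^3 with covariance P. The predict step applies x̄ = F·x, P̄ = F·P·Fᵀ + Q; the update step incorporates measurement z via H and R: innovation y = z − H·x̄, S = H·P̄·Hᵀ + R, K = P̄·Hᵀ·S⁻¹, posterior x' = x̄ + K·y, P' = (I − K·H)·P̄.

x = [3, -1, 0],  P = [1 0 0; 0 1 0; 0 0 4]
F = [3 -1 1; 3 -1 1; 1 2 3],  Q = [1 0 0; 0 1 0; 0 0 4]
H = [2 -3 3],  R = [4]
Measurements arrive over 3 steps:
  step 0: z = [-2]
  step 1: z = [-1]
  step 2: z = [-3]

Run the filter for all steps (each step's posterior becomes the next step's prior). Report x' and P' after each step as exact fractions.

step 0: x̄ = F·x = [10, 10, 1]
step 0: P̄ = F·P·Fᵀ + Q = [15 14 13; 14 15 13; 13 13 45]
step 0: y = z − H·x̄ = [5]
step 0: S = H·P̄·Hᵀ + R = [358]
step 0: K = P̄·Hᵀ·S⁻¹ = [27/358; 11/179; 61/179]
step 0: x' = x̄ + K·y = [3715/358, 1845/179, 484/179]
step 0: P' = (I − K·H)·P̄ = [4641/358 2209/179 680/179; 2209/179 2443/179 985/179; 680/179 985/179 613/179]
step 1: x̄ = F·x = [8423/358, 8423/358, 13999/358]
step 1: P̄ = F·P·Fᵀ + Q = [25951/358 25593/358 41549/358; 25593/358 25951/358 41549/358; 41549/358 41549/358 86123/358]
step 1: y = z − H·x̄ = [-16966/179]
step 1: S = H·P̄·Hᵀ + R = [278746/179]
step 1: K = P̄·Hᵀ·S⁻¹ = [49885/278746; 345/1963; 54205/139373]
step 1: x' = x̄ + K·y = [1830111/278746, 26971/3926, 624573/278746]
step 1: P' = (I − K·H)·P̄ = [3151831/139373 88371/3926 2138413/278746; 88371/3926 95747/3926 37753/3926; 2138413/278746 37753/3926 1399401/278746]
step 2: x̄ = F·x = [4199965/278746, 4199965/278746, 3766856/139373]
step 2: P̄ = F·P·Fᵀ + Q = [17516324/139373 17376951/139373 59588487/278746; 17376951/139373 17516324/139373 59588487/278746; 59588487/278746 59588487/278746 117298801/278746]
step 2: y = z − H·x̄ = [-19237409/278746]
step 2: S = H·P̄·Hᵀ + R = [737650871/278746]
step 2: K = P̄·Hᵀ·S⁻¹ = [144569051/737650871; 143175321/737650871; 292307916/737650871]
step 2: x' = x̄ + K·y = [1137142336/737650871, 1233329381/737650871, -236766502/737650871]
step 2: P' = (I − K·H)·P̄ = [35456313659/1475301742 35426702427/1475301742 12174677457/1475301742; 35426702427/1475301742 38333757379/1475301742 15097756617/1475301742; 12174677457/1475301742 15097756617/1475301742 7760792755/1475301742]

step 0: x' = [3715/358, 1845/179, 484/179], P' = [4641/358 2209/179 680/179; 2209/179 2443/179 985/179; 680/179 985/179 613/179]
step 1: x' = [1830111/278746, 26971/3926, 624573/278746], P' = [3151831/139373 88371/3926 2138413/278746; 88371/3926 95747/3926 37753/3926; 2138413/278746 37753/3926 1399401/278746]
step 2: x' = [1137142336/737650871, 1233329381/737650871, -236766502/737650871], P' = [35456313659/1475301742 35426702427/1475301742 12174677457/1475301742; 35426702427/1475301742 38333757379/1475301742 15097756617/1475301742; 12174677457/1475301742 15097756617/1475301742 7760792755/1475301742]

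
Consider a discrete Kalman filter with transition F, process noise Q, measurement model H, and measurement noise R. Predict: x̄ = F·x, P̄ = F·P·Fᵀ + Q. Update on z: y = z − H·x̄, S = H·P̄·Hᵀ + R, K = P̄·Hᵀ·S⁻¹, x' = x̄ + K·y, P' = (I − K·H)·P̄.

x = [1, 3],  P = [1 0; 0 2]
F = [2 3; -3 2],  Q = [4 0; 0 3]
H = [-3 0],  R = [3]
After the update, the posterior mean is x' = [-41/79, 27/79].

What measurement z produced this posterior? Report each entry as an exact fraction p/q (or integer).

z = [2]

x̄ = F·x = [11, 3]
P̄ = F·P·Fᵀ + Q = [26 6; 6 20]
S = H·P̄·Hᵀ + R = [237]
K = P̄·Hᵀ·S⁻¹ = [-26/79; -6/79]
x' − x̄ = [-910/79, -210/79] = K·y
y = (KᵀK)⁻¹·Kᵀ·(x' − x̄) = [35]
z = y + H·x̄ = [35] + [-33] = [2]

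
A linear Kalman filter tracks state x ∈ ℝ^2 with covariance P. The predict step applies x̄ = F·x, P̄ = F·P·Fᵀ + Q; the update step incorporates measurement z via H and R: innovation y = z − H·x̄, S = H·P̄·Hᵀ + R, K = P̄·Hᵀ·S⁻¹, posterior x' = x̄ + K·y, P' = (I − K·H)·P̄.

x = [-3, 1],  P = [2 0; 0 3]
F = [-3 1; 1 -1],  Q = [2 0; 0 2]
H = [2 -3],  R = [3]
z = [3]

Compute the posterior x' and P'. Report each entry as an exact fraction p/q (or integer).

x' = [543/266, 67/266]
P' = [789/266 453/266; 453/266 341/266]

x̄ = F·x = [10, -4]
P̄ = F·P·Fᵀ + Q = [23 -9; -9 7]
y = z − H·x̄ = [-29]
S = H·P̄·Hᵀ + R = [266]
K = P̄·Hᵀ·S⁻¹ = [73/266; -39/266]
x' = x̄ + K·y = [543/266, 67/266]
P' = (I − K·H)·P̄ = [789/266 453/266; 453/266 341/266]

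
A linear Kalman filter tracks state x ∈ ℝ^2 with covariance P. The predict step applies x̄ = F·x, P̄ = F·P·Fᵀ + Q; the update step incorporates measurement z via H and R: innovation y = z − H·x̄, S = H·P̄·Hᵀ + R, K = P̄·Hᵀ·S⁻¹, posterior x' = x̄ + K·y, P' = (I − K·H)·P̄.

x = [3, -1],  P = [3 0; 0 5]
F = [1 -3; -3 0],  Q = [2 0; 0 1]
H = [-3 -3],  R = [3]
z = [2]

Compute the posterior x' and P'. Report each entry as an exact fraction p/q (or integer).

x̄ = F·x = [6, -9]
P̄ = F·P·Fᵀ + Q = [50 -9; -9 28]
y = z − H·x̄ = [-7]
S = H·P̄·Hᵀ + R = [543]
K = P̄·Hᵀ·S⁻¹ = [-41/181; -19/181]
x' = x̄ + K·y = [1373/181, -1496/181]
P' = (I − K·H)·P̄ = [4007/181 -3966/181; -3966/181 3985/181]

x' = [1373/181, -1496/181]
P' = [4007/181 -3966/181; -3966/181 3985/181]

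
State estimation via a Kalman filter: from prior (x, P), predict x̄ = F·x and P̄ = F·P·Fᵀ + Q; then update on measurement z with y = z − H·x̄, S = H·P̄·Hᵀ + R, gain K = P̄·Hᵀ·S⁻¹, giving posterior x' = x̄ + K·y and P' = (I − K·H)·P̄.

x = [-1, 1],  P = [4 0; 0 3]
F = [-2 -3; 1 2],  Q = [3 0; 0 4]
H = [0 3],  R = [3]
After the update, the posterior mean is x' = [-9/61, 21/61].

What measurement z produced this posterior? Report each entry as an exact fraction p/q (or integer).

x̄ = F·x = [-1, 1]
P̄ = F·P·Fᵀ + Q = [46 -26; -26 20]
S = H·P̄·Hᵀ + R = [183]
K = P̄·Hᵀ·S⁻¹ = [-26/61; 20/61]
x' − x̄ = [52/61, -40/61] = K·y
y = (KᵀK)⁻¹·Kᵀ·(x' − x̄) = [-2]
z = y + H·x̄ = [-2] + [3] = [1]

z = [1]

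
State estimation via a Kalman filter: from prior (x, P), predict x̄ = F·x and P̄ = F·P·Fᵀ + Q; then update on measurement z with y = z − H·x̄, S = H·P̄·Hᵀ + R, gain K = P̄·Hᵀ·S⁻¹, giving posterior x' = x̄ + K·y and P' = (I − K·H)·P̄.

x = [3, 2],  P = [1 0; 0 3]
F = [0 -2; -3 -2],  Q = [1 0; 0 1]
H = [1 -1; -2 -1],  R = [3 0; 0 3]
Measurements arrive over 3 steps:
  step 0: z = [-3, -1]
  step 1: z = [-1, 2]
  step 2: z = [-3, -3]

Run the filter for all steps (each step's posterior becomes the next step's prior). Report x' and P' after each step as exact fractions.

step 0: x̄ = F·x = [-4, -13]
step 0: P̄ = F·P·Fᵀ + Q = [13 12; 12 22]
step 0: y = z − H·x̄ = [-12, -22]
step 0: S = H·P̄·Hᵀ + R = [14 8; 8 125]
step 0: K = P̄·Hᵀ·S⁻¹ = [143/562 -90/281; -147/281 -94/281]
step 0: x' = x̄ + K·y = [-2/281, 179/281]
step 0: P' = (I − K·H)·P̄ = [323/562 -53/281; -53/281 388/281]
step 1: x̄ = F·x = [-358/281, -352/281]
step 1: P̄ = F·P·Fᵀ + Q = [1833/281 1234/281; 1234/281 5301/562]
step 1: y = z − H·x̄ = [-275/281, -506/281]
step 1: S = H·P̄·Hᵀ + R = [5717/562 437/562; 437/562 31523/562]
step 1: K = P̄·Hᵀ·S⁻¹ = [1467/6281 -1973/6281; -50315/106777 -33978/106777]
step 1: x' = x̄ + K·y = [-535/571, -2121/9707]
step 1: P' = (I − K·H)·P̄ = [3440/6281 -961/6281; -961/6281 134608/106777]
step 2: x̄ = F·x = [4242/9707, 31527/9707]
step 2: P̄ = F·P·Fᵀ + Q = [645209/106777 440410/106777; 440410/106777 975485/106777]
step 2: y = z − H·x̄ = [-108/571, 10890/9707]
step 2: S = H·P̄·Hᵀ + R = [62365/6281 671/571; 671/571 512572/9707]
step 2: K = P̄·Hᵀ·S⁻¹ = [4282744/18612001 -5808773/18612001; -8690965/18612001 -5934250/18612001]
step 2: x' = x̄ + K·y = [806784/18612001, 55435581/18612001]
step 2: P' = (I − K·H)·P̄ = [10091517/18612001 -2756715/18612001; -2756715/18612001 23316180/18612001]

step 0: x' = [-2/281, 179/281], P' = [323/562 -53/281; -53/281 388/281]
step 1: x' = [-535/571, -2121/9707], P' = [3440/6281 -961/6281; -961/6281 134608/106777]
step 2: x' = [806784/18612001, 55435581/18612001], P' = [10091517/18612001 -2756715/18612001; -2756715/18612001 23316180/18612001]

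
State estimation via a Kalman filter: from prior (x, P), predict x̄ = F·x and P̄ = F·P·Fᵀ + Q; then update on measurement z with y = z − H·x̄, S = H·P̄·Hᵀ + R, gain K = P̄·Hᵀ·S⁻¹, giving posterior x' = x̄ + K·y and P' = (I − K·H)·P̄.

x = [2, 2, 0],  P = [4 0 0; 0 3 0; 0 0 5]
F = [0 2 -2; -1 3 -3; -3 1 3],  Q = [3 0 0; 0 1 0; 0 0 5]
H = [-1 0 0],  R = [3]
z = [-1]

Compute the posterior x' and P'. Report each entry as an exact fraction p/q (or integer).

x̄ = F·x = [4, 4, -4]
P̄ = F·P·Fᵀ + Q = [35 48 -24; 48 77 -24; -24 -24 89]
y = z − H·x̄ = [3]
S = H·P̄·Hᵀ + R = [38]
K = P̄·Hᵀ·S⁻¹ = [-35/38; -24/19; 12/19]
x' = x̄ + K·y = [47/38, 4/19, -40/19]
P' = (I − K·H)·P̄ = [105/38 72/19 -36/19; 72/19 311/19 120/19; -36/19 120/19 1403/19]

x' = [47/38, 4/19, -40/19]
P' = [105/38 72/19 -36/19; 72/19 311/19 120/19; -36/19 120/19 1403/19]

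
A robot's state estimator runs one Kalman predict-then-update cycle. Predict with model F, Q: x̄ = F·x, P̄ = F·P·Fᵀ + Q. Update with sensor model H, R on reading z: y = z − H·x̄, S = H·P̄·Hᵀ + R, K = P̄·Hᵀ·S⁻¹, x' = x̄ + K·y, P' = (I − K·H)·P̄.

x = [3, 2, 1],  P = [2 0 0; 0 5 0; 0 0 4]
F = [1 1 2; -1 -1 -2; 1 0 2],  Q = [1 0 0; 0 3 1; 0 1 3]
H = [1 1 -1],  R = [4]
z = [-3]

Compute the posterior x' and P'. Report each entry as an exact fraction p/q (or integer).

x̄ = F·x = [7, -7, 5]
P̄ = F·P·Fᵀ + Q = [24 -23 18; -23 26 -17; 18 -17 21]
y = z − H·x̄ = [2]
S = H·P̄·Hᵀ + R = [27]
K = P̄·Hᵀ·S⁻¹ = [-17/27; 20/27; -20/27]
x' = x̄ + K·y = [155/27, -149/27, 95/27]
P' = (I − K·H)·P̄ = [359/27 -281/27 146/27; -281/27 302/27 -59/27; 146/27 -59/27 167/27]

x' = [155/27, -149/27, 95/27]
P' = [359/27 -281/27 146/27; -281/27 302/27 -59/27; 146/27 -59/27 167/27]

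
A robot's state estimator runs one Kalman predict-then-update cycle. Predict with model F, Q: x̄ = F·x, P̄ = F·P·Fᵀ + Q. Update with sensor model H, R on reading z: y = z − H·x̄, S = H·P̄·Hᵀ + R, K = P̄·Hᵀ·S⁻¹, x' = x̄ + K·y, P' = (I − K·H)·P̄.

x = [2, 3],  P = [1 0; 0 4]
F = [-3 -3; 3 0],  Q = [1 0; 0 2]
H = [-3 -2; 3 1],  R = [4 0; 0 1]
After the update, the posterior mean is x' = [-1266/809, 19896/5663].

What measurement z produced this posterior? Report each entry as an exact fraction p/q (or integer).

z = [-2, -1]

x̄ = F·x = [-15, 6]
P̄ = F·P·Fᵀ + Q = [46 -9; -9 11]
S = H·P̄·Hᵀ + R = [354 -355; -355 372]
K = P̄·Hᵀ·S⁻¹ = [165/809 438/809; -3820/5663 -3889/5663]
x' − x̄ = [10869/809, -14082/5663] = K·y
y = (KᵀK)⁻¹·Kᵀ·(x' − x̄) = [-35, 38]
z = y + H·x̄ = [-35, 38] + [33, -39] = [-2, -1]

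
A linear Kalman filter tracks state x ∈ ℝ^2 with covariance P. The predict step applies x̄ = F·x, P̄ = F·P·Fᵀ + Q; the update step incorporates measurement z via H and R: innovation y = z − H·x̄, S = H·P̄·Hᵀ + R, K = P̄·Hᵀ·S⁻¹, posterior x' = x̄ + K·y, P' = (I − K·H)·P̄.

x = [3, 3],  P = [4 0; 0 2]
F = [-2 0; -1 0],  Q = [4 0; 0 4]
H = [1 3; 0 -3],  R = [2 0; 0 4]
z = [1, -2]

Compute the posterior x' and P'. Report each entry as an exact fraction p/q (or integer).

x̄ = F·x = [-6, -3]
P̄ = F·P·Fᵀ + Q = [20 8; 8 8]
y = z − H·x̄ = [16, -11]
S = H·P̄·Hᵀ + R = [142 -96; -96 76]
K = P̄·Hᵀ·S⁻¹ = [130/197 102/197; 16/197 -42/197]
x' = x̄ + K·y = [-224/197, 127/197]
P' = (I − K·H)·P̄ = [668/197 -136/197; -136/197 56/197]

x' = [-224/197, 127/197]
P' = [668/197 -136/197; -136/197 56/197]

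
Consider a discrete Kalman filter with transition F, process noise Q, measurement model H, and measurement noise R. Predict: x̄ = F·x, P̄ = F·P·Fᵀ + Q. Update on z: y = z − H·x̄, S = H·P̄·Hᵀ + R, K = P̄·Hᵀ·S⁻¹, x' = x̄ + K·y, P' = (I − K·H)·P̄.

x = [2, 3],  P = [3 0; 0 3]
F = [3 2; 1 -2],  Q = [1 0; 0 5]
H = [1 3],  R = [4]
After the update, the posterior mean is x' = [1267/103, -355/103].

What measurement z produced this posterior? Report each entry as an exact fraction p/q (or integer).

x̄ = F·x = [12, -4]
P̄ = F·P·Fᵀ + Q = [40 -3; -3 20]
S = H·P̄·Hᵀ + R = [206]
K = P̄·Hᵀ·S⁻¹ = [31/206; 57/206]
x' − x̄ = [31/103, 57/103] = K·y
y = (KᵀK)⁻¹·Kᵀ·(x' − x̄) = [2]
z = y + H·x̄ = [2] + [0] = [2]

z = [2]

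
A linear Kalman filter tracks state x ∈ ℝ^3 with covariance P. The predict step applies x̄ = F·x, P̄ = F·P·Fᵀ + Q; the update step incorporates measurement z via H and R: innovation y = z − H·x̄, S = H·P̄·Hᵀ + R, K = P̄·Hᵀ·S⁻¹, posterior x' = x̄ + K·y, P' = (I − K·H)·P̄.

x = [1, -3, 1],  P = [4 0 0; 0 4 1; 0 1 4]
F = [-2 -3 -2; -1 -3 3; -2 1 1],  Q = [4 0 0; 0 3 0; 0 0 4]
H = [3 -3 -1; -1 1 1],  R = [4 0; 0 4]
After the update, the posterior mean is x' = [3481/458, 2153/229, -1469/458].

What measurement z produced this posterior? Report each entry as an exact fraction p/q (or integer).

z = [-2, -1]

x̄ = F·x = [5, 11, -4]
P̄ = F·P·Fᵀ + Q = [84 17 -9; 17 61 8; -9 8 30]
S = H·P̄·Hᵀ + R = [1135 -431; -431 179]
K = P̄·Hᵀ·S⁻¹ = [2417/8702 2125/8702; -662/4351 -330/4351; 2879/8702 9217/8702]
x' − x̄ = [1191/458, -366/229, 363/458] = K·y
y = (KᵀK)⁻¹·Kᵀ·(x' − x̄) = [12, -3]
z = y + H·x̄ = [12, -3] + [-14, 2] = [-2, -1]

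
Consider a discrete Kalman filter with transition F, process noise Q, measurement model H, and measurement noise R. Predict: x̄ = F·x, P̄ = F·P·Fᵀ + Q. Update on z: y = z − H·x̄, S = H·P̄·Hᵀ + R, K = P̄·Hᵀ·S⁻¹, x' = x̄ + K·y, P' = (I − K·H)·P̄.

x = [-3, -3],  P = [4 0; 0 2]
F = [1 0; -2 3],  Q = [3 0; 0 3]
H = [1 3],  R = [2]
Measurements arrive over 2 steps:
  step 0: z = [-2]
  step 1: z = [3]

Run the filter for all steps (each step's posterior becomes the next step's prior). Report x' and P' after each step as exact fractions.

step 0: x' = [-526/147, 74/147], P' = [1769/294 -601/294; -601/294 269/294]
step 1: x' = [-50929/32378, 25153/16189], P' = [139903/32378 -48863/32378; -48863/32378 24193/32378]

step 0: x̄ = F·x = [-3, -3]
step 0: P̄ = F·P·Fᵀ + Q = [7 -8; -8 37]
step 0: y = z − H·x̄ = [10]
step 0: S = H·P̄·Hᵀ + R = [294]
step 0: K = P̄·Hᵀ·S⁻¹ = [-17/294; 103/294]
step 0: x' = x̄ + K·y = [-526/147, 74/147]
step 0: P' = (I − K·H)·P̄ = [1769/294 -601/294; -601/294 269/294]
step 1: x̄ = F·x = [-526/147, 26/3]
step 1: P̄ = F·P·Fᵀ + Q = [2651/294 -109/6; -109/6 359/6]
step 1: y = z − H·x̄ = [-2855/147]
step 1: S = H·P̄·Hᵀ + R = [64756/147]
step 1: K = P̄·Hᵀ·S⁻¹ = [-3343/32378; 5929/16189]
step 1: x' = x̄ + K·y = [-50929/32378, 25153/16189]
step 1: P' = (I − K·H)·P̄ = [139903/32378 -48863/32378; -48863/32378 24193/32378]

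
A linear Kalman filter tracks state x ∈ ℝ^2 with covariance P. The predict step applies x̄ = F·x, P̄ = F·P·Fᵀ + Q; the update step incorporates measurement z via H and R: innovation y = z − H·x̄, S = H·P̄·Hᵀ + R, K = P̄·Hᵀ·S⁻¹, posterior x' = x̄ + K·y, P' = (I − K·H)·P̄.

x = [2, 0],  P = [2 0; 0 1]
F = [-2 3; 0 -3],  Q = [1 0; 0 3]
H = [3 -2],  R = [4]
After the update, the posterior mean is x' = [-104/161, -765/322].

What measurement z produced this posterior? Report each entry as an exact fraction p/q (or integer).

z = [3]

x̄ = F·x = [-4, 0]
P̄ = F·P·Fᵀ + Q = [18 -9; -9 12]
S = H·P̄·Hᵀ + R = [322]
K = P̄·Hᵀ·S⁻¹ = [36/161; -51/322]
x' − x̄ = [540/161, -765/322] = K·y
y = (KᵀK)⁻¹·Kᵀ·(x' − x̄) = [15]
z = y + H·x̄ = [15] + [-12] = [3]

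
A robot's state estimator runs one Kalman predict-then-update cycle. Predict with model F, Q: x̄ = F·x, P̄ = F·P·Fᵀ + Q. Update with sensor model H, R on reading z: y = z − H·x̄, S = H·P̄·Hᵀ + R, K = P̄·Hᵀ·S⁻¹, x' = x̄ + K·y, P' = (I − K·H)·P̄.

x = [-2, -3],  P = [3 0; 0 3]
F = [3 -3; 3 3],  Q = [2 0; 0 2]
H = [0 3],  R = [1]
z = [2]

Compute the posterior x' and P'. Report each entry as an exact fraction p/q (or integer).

x' = [3, 321/505]
P' = [56 0; 0 56/505]

x̄ = F·x = [3, -15]
P̄ = F·P·Fᵀ + Q = [56 0; 0 56]
y = z − H·x̄ = [47]
S = H·P̄·Hᵀ + R = [505]
K = P̄·Hᵀ·S⁻¹ = [0; 168/505]
x' = x̄ + K·y = [3, 321/505]
P' = (I − K·H)·P̄ = [56 0; 0 56/505]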